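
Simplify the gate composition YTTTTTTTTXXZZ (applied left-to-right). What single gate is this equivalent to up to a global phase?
Y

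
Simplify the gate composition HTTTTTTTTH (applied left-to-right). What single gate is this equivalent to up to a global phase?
I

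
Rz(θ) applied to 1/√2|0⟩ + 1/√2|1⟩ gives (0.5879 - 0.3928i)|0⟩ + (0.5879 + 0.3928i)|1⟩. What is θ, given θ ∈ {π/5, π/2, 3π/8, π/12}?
3π/8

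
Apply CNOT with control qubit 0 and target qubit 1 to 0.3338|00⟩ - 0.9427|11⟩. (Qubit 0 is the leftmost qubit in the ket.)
0.3338|00⟩ - 0.9427|10⟩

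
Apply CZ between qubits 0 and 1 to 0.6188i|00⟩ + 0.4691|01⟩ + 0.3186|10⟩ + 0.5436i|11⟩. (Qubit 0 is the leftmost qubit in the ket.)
0.6188i|00⟩ + 0.4691|01⟩ + 0.3186|10⟩ - 0.5436i|11⟩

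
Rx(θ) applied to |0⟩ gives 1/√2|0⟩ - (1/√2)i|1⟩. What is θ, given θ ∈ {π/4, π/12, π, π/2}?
π/2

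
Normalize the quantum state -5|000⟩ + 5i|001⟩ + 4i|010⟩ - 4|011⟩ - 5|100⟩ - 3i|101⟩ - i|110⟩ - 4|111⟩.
-0.4336|000⟩ + 0.4336i|001⟩ + 0.3468i|010⟩ - 0.3468|011⟩ - 0.4336|100⟩ - 0.2601i|101⟩ - 0.08671i|110⟩ - 0.3468|111⟩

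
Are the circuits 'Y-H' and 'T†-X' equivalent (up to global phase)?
No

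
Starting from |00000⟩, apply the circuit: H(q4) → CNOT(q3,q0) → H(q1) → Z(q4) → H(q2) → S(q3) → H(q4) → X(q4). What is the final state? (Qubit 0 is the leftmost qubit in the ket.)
1/2|00000⟩ + 1/2|00100⟩ + 1/2|01000⟩ + 1/2|01100⟩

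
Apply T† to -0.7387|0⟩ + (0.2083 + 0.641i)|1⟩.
-0.7387|0⟩ + (0.6005 + 0.306i)|1⟩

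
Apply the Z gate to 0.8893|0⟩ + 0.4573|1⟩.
0.8893|0⟩ - 0.4573|1⟩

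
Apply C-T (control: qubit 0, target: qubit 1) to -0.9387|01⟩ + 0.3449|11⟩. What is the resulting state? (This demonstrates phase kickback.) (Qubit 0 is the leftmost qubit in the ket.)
-0.9387|01⟩ + (0.2439 + 0.2439i)|11⟩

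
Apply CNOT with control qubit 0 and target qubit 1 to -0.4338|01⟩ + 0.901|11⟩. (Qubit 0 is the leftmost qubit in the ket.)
-0.4338|01⟩ + 0.901|10⟩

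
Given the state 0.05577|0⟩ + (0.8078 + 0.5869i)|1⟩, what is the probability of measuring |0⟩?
0.00311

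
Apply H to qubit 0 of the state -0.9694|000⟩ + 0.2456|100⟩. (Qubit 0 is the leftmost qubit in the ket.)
-0.5118|000⟩ - 0.8591|100⟩

H on qubit 0 mixes each pair of kets that differ only in qubit 0: amplitudes (a, b) of (|…0…⟩, |…1…⟩) become ((a + b)/√2, (a − b)/√2). Kets absent from the input have amplitude 0.
(|000⟩, |100⟩): (a, b) = (-0.9694, 0.2456) → (-0.5118, -0.8591)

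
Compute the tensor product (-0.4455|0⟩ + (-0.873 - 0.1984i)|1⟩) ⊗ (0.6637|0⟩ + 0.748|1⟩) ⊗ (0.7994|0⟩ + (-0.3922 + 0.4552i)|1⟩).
-0.2364|000⟩ + (0.116 - 0.1346i)|001⟩ - 0.2664|010⟩ + (0.1307 - 0.1517i)|011⟩ + (-0.4632 - 0.1053i)|100⟩ + (0.2872 - 0.2121i)|101⟩ + (-0.522 - 0.1186i)|110⟩ + (0.3237 - 0.239i)|111⟩

amp(|b₁b₂…⟩) = product of the factor amplitudes for bits b₁, b₂, …; only kets whose every factor amplitude is nonzero survive.
|000⟩: (-0.4455)(0.6637)(0.7994) = -0.2364
|001⟩: (-0.4455)(0.6637)(-0.3922 + 0.4552i) = (0.116 - 0.1346i)
|010⟩: (-0.4455)(0.748)(0.7994) = -0.2664
|011⟩: (-0.4455)(0.748)(-0.3922 + 0.4552i) = (0.1307 - 0.1517i)
|100⟩: (-0.873 - 0.1984i)(0.6637)(0.7994) = (-0.4632 - 0.1053i)
|101⟩: (-0.873 - 0.1984i)(0.6637)(-0.3922 + 0.4552i) = (0.2872 - 0.2121i)
|110⟩: (-0.873 - 0.1984i)(0.748)(0.7994) = (-0.522 - 0.1186i)
|111⟩: (-0.873 - 0.1984i)(0.748)(-0.3922 + 0.4552i) = (0.3237 - 0.239i)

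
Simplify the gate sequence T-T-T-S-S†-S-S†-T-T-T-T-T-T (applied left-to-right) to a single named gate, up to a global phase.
T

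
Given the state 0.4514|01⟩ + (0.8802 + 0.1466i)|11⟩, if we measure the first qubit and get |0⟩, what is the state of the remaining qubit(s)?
|1⟩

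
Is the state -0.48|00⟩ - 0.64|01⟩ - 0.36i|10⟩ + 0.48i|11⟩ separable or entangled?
Entangled

Writing the state as a|00⟩ + b|01⟩ + c|10⟩ + d|11⟩, it is a product state iff ad − bc = 0.
Here (a, b, c, d) = (-0.48, -0.64, -0.36i, 0.48i): ad − bc = (-0.48)(0.48i) − (-0.64)(-0.36i) = -0.4608i ≠ 0, so the state is entangled.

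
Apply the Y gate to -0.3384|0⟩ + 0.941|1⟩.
-0.941i|0⟩ - 0.3384i|1⟩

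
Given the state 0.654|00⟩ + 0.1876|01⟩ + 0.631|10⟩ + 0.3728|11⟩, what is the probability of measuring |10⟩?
0.3982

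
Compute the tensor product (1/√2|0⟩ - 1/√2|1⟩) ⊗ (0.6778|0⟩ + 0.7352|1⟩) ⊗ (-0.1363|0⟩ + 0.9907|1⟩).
-0.06533|000⟩ + 0.4748|001⟩ - 0.07086|010⟩ + 0.515|011⟩ + 0.06533|100⟩ - 0.4748|101⟩ + 0.07086|110⟩ - 0.515|111⟩

amp(|b₁b₂…⟩) = product of the factor amplitudes for bits b₁, b₂, …; only kets whose every factor amplitude is nonzero survive.
|000⟩: (1/√2)(0.6778)(-0.1363) = -0.06533
|001⟩: (1/√2)(0.6778)(0.9907) = 0.4748
|010⟩: (1/√2)(0.7352)(-0.1363) = -0.07086
|011⟩: (1/√2)(0.7352)(0.9907) = 0.515
|100⟩: (-1/√2)(0.6778)(-0.1363) = 0.06533
|101⟩: (-1/√2)(0.6778)(0.9907) = -0.4748
|110⟩: (-1/√2)(0.7352)(-0.1363) = 0.07086
|111⟩: (-1/√2)(0.7352)(0.9907) = -0.515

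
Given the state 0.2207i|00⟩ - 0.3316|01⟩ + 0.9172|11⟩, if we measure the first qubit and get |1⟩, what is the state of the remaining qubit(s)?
|1⟩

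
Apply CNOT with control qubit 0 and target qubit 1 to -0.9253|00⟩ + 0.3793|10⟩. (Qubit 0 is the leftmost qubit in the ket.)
-0.9253|00⟩ + 0.3793|11⟩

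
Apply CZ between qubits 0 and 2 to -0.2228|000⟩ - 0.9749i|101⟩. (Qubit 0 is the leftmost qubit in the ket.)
-0.2228|000⟩ + 0.9749i|101⟩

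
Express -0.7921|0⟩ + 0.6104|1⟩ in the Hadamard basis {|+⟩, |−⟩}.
-0.1285|+⟩ - 0.9917|−⟩

With |ψ⟩ = α|0⟩ + β|1⟩, the Hadamard-basis coefficients are ⟨+|ψ⟩ = (α + β)/√2 and ⟨−|ψ⟩ = (α − β)/√2.
Here α = -0.7921, β = 0.6104: (α + β)/√2 = -0.1285, (α − β)/√2 = -0.9917.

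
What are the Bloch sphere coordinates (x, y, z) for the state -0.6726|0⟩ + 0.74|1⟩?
(-0.9954, 0, -0.09521)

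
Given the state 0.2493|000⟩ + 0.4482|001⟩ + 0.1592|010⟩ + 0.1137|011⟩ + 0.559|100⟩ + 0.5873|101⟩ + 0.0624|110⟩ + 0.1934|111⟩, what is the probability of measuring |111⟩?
0.0374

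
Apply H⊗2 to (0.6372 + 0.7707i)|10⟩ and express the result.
(0.3186 + 0.3854i)|00⟩ + (0.3186 + 0.3854i)|01⟩ + (-0.3186 - 0.3854i)|10⟩ + (-0.3186 - 0.3854i)|11⟩

H⊗2 gives amp(|y⟩) = (1/2) Σ_x (−1)^(x·y) amp(|x⟩), where x·y is the number of positions in which both x and y have a 1.
|00⟩: ((0.6372 + 0.7707i))/2 = (0.3186 + 0.3854i)
|01⟩: ((0.6372 + 0.7707i))/2 = (0.3186 + 0.3854i)
|10⟩: (-(0.6372 + 0.7707i))/2 = (-0.3186 - 0.3854i)
|11⟩: (-(0.6372 + 0.7707i))/2 = (-0.3186 - 0.3854i)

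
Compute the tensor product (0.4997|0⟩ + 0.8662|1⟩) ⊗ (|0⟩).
0.4997|00⟩ + 0.8662|10⟩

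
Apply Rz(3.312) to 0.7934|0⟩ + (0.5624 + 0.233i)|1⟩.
(-0.06752 - 0.7905i)|0⟩ + (-0.28 + 0.5405i)|1⟩

Rz(3.312) = [[e^(−iθ/2), 0], [0, e^(iθ/2)]] with e^(±iθ/2) = cos(θ/2) ± i·sin(θ/2); θ = 3.312, cos(θ/2) ≈ -0.0851006, sin(θ/2) ≈ 0.996372.
With a = amp(|0⟩) = 0.7934 and b = amp(|1⟩) = (0.5624 + 0.233i):
new amp(|0⟩) = (-0.0851006 - 0.996372i)·a = (-0.06752 - 0.7905i)
new amp(|1⟩) = (-0.0851006 + 0.996372i)·b = (-0.28 + 0.5405i)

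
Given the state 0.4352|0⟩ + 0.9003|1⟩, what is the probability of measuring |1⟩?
0.8105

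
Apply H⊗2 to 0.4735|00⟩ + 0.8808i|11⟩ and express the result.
(0.2368 + 0.4404i)|00⟩ + (0.2368 - 0.4404i)|01⟩ + (0.2368 - 0.4404i)|10⟩ + (0.2368 + 0.4404i)|11⟩

H⊗2 gives amp(|y⟩) = (1/2) Σ_x (−1)^(x·y) amp(|x⟩), where x·y is the number of positions in which both x and y have a 1.
|00⟩: (0.4735 + 0.8808i)/2 = (0.2368 + 0.4404i)
|01⟩: (0.4735 - 0.8808i)/2 = (0.2368 - 0.4404i)
|10⟩: (0.4735 - 0.8808i)/2 = (0.2368 - 0.4404i)
|11⟩: (0.4735 + 0.8808i)/2 = (0.2368 + 0.4404i)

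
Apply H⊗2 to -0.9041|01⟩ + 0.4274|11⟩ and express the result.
-0.2384|00⟩ + 0.2384|01⟩ - 0.6658|10⟩ + 0.6658|11⟩

H⊗2 gives amp(|y⟩) = (1/2) Σ_x (−1)^(x·y) amp(|x⟩), where x·y is the number of positions in which both x and y have a 1.
|00⟩: (-0.9041 + 0.4274)/2 = -0.2384
|01⟩: (0.9041 - 0.4274)/2 = 0.2384
|10⟩: (-0.9041 - 0.4274)/2 = -0.6658
|11⟩: (0.9041 + 0.4274)/2 = 0.6658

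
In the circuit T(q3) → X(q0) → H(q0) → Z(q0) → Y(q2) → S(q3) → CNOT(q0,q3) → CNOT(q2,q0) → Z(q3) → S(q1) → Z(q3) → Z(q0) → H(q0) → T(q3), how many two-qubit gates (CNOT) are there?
2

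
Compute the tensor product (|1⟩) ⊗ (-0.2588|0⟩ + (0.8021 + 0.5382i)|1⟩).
-0.2588|10⟩ + (0.8021 + 0.5382i)|11⟩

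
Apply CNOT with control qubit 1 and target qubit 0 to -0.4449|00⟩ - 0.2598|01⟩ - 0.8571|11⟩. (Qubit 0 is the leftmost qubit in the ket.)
-0.4449|00⟩ - 0.8571|01⟩ - 0.2598|11⟩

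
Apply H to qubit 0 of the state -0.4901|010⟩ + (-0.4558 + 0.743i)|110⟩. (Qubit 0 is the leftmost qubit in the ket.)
(-0.6689 + 0.5254i)|010⟩ + (-0.02425 - 0.5254i)|110⟩

H on qubit 0 mixes each pair of kets that differ only in qubit 0: amplitudes (a, b) of (|…0…⟩, |…1…⟩) become ((a + b)/√2, (a − b)/√2). Kets absent from the input have amplitude 0.
(|010⟩, |110⟩): (a, b) = (-0.4901, (-0.4558 + 0.743i)) → ((-0.6689 + 0.5254i), (-0.02425 - 0.5254i))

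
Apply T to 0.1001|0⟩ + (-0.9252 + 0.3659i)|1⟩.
0.1001|0⟩ + (-0.9129 - 0.3955i)|1⟩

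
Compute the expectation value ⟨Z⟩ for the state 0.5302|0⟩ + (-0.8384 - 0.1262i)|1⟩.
-0.4377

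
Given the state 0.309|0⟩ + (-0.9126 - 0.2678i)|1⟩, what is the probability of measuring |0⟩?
0.09548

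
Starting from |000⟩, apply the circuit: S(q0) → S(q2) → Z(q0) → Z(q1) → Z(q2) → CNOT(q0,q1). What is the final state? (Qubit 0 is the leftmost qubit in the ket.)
|000⟩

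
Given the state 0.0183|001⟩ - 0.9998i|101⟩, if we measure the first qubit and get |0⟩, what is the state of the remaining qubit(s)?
|01⟩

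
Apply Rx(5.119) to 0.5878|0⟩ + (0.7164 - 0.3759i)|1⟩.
(-0.6977 - 0.3939i)|0⟩ + (-0.5984 - 0.009162i)|1⟩

Rx(5.119) = [[cos(θ/2), −i·sin(θ/2)], [−i·sin(θ/2), cos(θ/2)]]; θ = 5.119, cos(θ/2) ≈ -0.835314, sin(θ/2) ≈ 0.549773.
With a = amp(|0⟩) = 0.5878 and b = amp(|1⟩) = (0.7164 - 0.3759i):
new amp(|0⟩) = (-0.835314)·a + (-0.549773i)·b = (-0.6977 - 0.3939i)
new amp(|1⟩) = (-0.549773i)·a + (-0.835314)·b = (-0.5984 - 0.009162i)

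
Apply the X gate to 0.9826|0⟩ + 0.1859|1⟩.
0.1859|0⟩ + 0.9826|1⟩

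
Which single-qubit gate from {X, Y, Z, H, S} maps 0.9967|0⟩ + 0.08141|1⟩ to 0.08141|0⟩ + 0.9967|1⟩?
X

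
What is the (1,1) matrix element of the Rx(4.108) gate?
-0.4646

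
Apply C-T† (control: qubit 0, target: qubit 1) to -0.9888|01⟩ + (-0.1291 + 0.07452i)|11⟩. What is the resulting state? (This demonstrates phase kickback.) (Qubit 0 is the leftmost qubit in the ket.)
-0.9888|01⟩ + (-0.03859 + 0.144i)|11⟩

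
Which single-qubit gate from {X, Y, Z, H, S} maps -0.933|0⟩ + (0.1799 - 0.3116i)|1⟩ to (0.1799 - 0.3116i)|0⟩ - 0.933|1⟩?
X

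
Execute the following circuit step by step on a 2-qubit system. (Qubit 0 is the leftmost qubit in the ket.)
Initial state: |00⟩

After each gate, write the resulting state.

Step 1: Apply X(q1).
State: |01⟩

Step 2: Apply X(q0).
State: |11⟩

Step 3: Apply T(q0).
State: (1/√2 + (1/√2)i)|11⟩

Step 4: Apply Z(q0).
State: (-1/√2 - (1/√2)i)|11⟩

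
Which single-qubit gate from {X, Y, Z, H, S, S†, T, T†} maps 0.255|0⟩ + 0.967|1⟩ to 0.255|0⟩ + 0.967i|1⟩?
S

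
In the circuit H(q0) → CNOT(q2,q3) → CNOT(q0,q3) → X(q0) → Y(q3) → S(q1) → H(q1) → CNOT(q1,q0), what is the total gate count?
8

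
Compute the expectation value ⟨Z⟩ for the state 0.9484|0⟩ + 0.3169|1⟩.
0.799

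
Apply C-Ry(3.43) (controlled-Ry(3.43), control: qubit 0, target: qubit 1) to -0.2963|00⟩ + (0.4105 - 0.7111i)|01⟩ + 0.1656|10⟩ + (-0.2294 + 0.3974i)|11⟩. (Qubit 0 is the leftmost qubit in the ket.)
-0.2963|00⟩ + (0.4105 - 0.7111i)|01⟩ + (0.2032 - 0.3933i)|10⟩ + (0.1968 - 0.05711i)|11⟩

C-Ry(3.43) leaves the control-|0⟩ kets |00⟩, |01⟩ unchanged and applies Ry(3.43) to qubit 1 on the control-|1⟩ pair (|10⟩, |11⟩).
Ry(3.43) = [[cos(θ/2), −sin(θ/2)], [sin(θ/2), cos(θ/2)]]; θ = 3.43, cos(θ/2) ≈ -0.143704, sin(θ/2) ≈ 0.989621.
With a = amp(|10⟩) = 0.1656 and b = amp(|11⟩) = (-0.2294 + 0.3974i):
new amp(|10⟩) = (-0.143704)·a + (-0.989621)·b = (0.2032 - 0.3933i)
new amp(|11⟩) = (0.989621)·a + (-0.143704)·b = (0.1968 - 0.05711i)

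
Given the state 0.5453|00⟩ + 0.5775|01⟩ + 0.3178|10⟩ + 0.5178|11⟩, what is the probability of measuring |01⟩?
0.3335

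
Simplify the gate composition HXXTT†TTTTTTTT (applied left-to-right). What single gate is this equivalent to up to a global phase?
H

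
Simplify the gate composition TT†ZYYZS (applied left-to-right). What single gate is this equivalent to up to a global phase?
S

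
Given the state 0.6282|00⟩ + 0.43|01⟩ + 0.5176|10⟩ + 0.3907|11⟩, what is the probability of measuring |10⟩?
0.2679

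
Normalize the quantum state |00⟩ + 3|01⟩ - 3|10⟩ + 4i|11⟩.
0.169|00⟩ + 0.5071|01⟩ - 0.5071|10⟩ + 0.6761i|11⟩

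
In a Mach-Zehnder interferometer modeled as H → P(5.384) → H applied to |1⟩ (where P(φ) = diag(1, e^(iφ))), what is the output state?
(0.1889 + 0.3914i)|0⟩ + (0.8111 - 0.3914i)|1⟩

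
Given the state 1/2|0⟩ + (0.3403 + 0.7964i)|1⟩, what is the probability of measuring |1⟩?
0.7501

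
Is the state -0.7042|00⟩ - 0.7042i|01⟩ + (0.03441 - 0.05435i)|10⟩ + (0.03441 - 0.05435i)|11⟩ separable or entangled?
Entangled

Writing the state as a|00⟩ + b|01⟩ + c|10⟩ + d|11⟩, it is a product state iff ad − bc = 0.
Here (a, b, c, d) = (-0.7042, -0.7042i, (0.03441 - 0.05435i), (0.03441 - 0.05435i)): ad − bc = (-0.7042)(0.03441 - 0.05435i) − (-0.7042i)(0.03441 - 0.05435i) = (0.01404 + 0.0625i) ≠ 0, so the state is entangled.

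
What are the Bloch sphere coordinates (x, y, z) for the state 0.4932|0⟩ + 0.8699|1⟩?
(0.8581, 0, -0.5135)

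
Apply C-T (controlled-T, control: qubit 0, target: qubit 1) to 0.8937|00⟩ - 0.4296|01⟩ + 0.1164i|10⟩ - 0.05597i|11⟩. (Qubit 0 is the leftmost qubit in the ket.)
0.8937|00⟩ - 0.4296|01⟩ + 0.1164i|10⟩ + (0.03958 - 0.03958i)|11⟩

C-T leaves the control-|0⟩ kets |00⟩, |01⟩ unchanged and applies T to qubit 1 on the control-|1⟩ pair (|10⟩, |11⟩).
T = [[1, 0], [0, (1/√2 + (1/√2)i)]].
With a = amp(|10⟩) = 0.1164i and b = amp(|11⟩) = -0.05597i:
new amp(|10⟩) = (1)·a = 0.1164i
new amp(|11⟩) = (1/√2 + (1/√2)i)·b = (0.03958 - 0.03958i)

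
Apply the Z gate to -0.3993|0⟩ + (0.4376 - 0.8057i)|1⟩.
-0.3993|0⟩ + (-0.4376 + 0.8057i)|1⟩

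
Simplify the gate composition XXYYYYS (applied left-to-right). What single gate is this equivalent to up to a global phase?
S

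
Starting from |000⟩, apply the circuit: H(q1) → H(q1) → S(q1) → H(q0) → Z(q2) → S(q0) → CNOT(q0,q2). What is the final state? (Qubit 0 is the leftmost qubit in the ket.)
1/√2|000⟩ + (1/√2)i|101⟩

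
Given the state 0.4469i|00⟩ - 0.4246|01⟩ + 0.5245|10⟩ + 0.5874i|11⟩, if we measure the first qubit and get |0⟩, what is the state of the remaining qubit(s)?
0.725i|0⟩ - 0.6888|1⟩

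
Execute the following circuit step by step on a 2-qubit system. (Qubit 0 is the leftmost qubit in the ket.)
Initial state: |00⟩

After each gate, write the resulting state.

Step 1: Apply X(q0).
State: |10⟩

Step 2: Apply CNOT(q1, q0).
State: |10⟩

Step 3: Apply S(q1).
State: |10⟩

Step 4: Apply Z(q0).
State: -|10⟩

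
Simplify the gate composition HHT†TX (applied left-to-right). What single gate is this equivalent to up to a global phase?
X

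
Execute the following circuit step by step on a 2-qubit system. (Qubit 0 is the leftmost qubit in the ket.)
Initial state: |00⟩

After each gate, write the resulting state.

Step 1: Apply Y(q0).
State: i|10⟩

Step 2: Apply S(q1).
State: i|10⟩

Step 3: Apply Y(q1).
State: -|11⟩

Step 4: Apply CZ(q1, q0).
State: |11⟩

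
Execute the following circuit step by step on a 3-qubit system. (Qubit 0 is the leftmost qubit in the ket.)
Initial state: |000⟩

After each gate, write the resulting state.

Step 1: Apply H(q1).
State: 1/√2|000⟩ + 1/√2|010⟩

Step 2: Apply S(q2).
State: 1/√2|000⟩ + 1/√2|010⟩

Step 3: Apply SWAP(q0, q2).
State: 1/√2|000⟩ + 1/√2|010⟩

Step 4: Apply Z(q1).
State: 1/√2|000⟩ - 1/√2|010⟩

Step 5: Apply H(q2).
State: 1/2|000⟩ + 1/2|001⟩ - 1/2|010⟩ - 1/2|011⟩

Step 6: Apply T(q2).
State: 1/2|000⟩ + (1/√8 + (1/√8)i)|001⟩ - 1/2|010⟩ + (-1/√8 - (1/√8)i)|011⟩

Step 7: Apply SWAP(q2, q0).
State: 1/2|000⟩ - 1/2|010⟩ + (1/√8 + (1/√8)i)|100⟩ + (-1/√8 - (1/√8)i)|110⟩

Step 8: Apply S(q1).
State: 1/2|000⟩ - (1/2)i|010⟩ + (1/√8 + (1/√8)i)|100⟩ + (1/√8 - (1/√8)i)|110⟩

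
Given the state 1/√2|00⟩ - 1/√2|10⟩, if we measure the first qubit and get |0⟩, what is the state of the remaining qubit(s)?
|0⟩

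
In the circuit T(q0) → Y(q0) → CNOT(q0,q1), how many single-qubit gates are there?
2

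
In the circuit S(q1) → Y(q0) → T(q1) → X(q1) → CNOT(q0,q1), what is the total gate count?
5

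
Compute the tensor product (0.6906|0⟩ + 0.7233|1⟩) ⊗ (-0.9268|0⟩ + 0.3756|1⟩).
-0.64|00⟩ + 0.2594|01⟩ - 0.6704|10⟩ + 0.2717|11⟩

amp(|b₁b₂…⟩) = product of the factor amplitudes for bits b₁, b₂, …; only kets whose every factor amplitude is nonzero survive.
|00⟩: (0.6906)(-0.9268) = -0.64
|01⟩: (0.6906)(0.3756) = 0.2594
|10⟩: (0.7233)(-0.9268) = -0.6704
|11⟩: (0.7233)(0.3756) = 0.2717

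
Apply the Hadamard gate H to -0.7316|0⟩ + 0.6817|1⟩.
-0.03528|0⟩ - 0.9994|1⟩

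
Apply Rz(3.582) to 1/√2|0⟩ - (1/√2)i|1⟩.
(-0.1545 - 0.69i)|0⟩ + (0.69 + 0.1545i)|1⟩

Rz(3.582) = [[e^(−iθ/2), 0], [0, e^(iθ/2)]] with e^(±iθ/2) = cos(θ/2) ± i·sin(θ/2); θ = 3.582, cos(θ/2) ≈ -0.218428, sin(θ/2) ≈ 0.975853.
With a = amp(|0⟩) = 1/√2 and b = amp(|1⟩) = -(1/√2)i:
new amp(|0⟩) = (-0.218428 - 0.975853i)·a = (-0.1545 - 0.69i)
new amp(|1⟩) = (-0.218428 + 0.975853i)·b = (0.69 + 0.1545i)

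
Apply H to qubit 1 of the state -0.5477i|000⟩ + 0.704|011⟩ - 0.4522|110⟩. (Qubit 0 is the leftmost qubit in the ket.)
-0.3873i|000⟩ + 0.4978|001⟩ - 0.3873i|010⟩ - 0.4978|011⟩ - 0.3198|100⟩ + 0.3198|110⟩

H on qubit 1 mixes each pair of kets that differ only in qubit 1: amplitudes (a, b) of (|…0…⟩, |…1…⟩) become ((a + b)/√2, (a − b)/√2). Kets absent from the input have amplitude 0.
(|000⟩, |010⟩): (a, b) = (-0.5477i, 0) → (-0.3873i, -0.3873i)
(|001⟩, |011⟩): (a, b) = (0, 0.704) → (0.4978, -0.4978)
(|100⟩, |110⟩): (a, b) = (0, -0.4522) → (-0.3198, 0.3198)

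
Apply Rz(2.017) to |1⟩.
(0.5331 + 0.846i)|1⟩

Rz(2.017) = [[e^(−iθ/2), 0], [0, e^(iθ/2)]] with e^(±iθ/2) = cos(θ/2) ± i·sin(θ/2); θ = 2.017, cos(θ/2) ≈ 0.53313, sin(θ/2) ≈ 0.846033.
With a = amp(|0⟩) = 0 and b = amp(|1⟩) = 1:
new amp(|0⟩) = (0.53313 - 0.846033i)·a = 0
new amp(|1⟩) = (0.53313 + 0.846033i)·b = (0.5331 + 0.846i)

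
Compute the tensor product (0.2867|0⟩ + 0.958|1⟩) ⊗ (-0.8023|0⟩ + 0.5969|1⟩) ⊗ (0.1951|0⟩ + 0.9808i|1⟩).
-0.04488|000⟩ - 0.2256i|001⟩ + 0.03339|010⟩ + 0.1678i|011⟩ - 0.15|100⟩ - 0.7538i|101⟩ + 0.1116|110⟩ + 0.5609i|111⟩

amp(|b₁b₂…⟩) = product of the factor amplitudes for bits b₁, b₂, …; only kets whose every factor amplitude is nonzero survive.
|000⟩: (0.2867)(-0.8023)(0.1951) = -0.04488
|001⟩: (0.2867)(-0.8023)(0.9808i) = -0.2256i
|010⟩: (0.2867)(0.5969)(0.1951) = 0.03339
|011⟩: (0.2867)(0.5969)(0.9808i) = 0.1678i
|100⟩: (0.958)(-0.8023)(0.1951) = -0.15
|101⟩: (0.958)(-0.8023)(0.9808i) = -0.7538i
|110⟩: (0.958)(0.5969)(0.1951) = 0.1116
|111⟩: (0.958)(0.5969)(0.9808i) = 0.5609i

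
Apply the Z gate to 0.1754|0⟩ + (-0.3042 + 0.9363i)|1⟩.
0.1754|0⟩ + (0.3042 - 0.9363i)|1⟩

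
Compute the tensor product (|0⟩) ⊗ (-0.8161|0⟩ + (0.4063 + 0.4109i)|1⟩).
-0.8161|00⟩ + (0.4063 + 0.4109i)|01⟩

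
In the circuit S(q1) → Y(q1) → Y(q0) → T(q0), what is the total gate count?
4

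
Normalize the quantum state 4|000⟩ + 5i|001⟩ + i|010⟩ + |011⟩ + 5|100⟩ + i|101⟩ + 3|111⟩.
0.4529|000⟩ + 0.5661i|001⟩ + 0.1132i|010⟩ + 0.1132|011⟩ + 0.5661|100⟩ + 0.1132i|101⟩ + 0.3397|111⟩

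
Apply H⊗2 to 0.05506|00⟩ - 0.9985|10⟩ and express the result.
-0.4717|00⟩ - 0.4717|01⟩ + 0.5268|10⟩ + 0.5268|11⟩

H⊗2 gives amp(|y⟩) = (1/2) Σ_x (−1)^(x·y) amp(|x⟩), where x·y is the number of positions in which both x and y have a 1.
|00⟩: (0.05506 - 0.9985)/2 = -0.4717
|01⟩: (0.05506 - 0.9985)/2 = -0.4717
|10⟩: (0.05506 + 0.9985)/2 = 0.5268
|11⟩: (0.05506 + 0.9985)/2 = 0.5268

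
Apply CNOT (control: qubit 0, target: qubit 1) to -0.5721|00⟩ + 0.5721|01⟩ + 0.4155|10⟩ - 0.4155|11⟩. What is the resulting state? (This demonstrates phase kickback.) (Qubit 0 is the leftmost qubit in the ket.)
-0.5721|00⟩ + 0.5721|01⟩ - 0.4155|10⟩ + 0.4155|11⟩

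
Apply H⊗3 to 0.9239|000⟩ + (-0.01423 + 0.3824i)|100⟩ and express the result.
(0.3216 + 0.1352i)|000⟩ + (0.3216 + 0.1352i)|001⟩ + (0.3216 + 0.1352i)|010⟩ + (0.3216 + 0.1352i)|011⟩ + (0.3317 - 0.1352i)|100⟩ + (0.3317 - 0.1352i)|101⟩ + (0.3317 - 0.1352i)|110⟩ + (0.3317 - 0.1352i)|111⟩

H⊗3 gives amp(|y⟩) = (1/2√2) Σ_x (−1)^(x·y) amp(|x⟩), where x·y is the number of positions in which both x and y have a 1.
|000⟩: (0.9239 + (-0.01423 + 0.3824i))/(2√2) = (0.3216 + 0.1352i)
|001⟩: (0.9239 + (-0.01423 + 0.3824i))/(2√2) = (0.3216 + 0.1352i)
|010⟩: (0.9239 + (-0.01423 + 0.3824i))/(2√2) = (0.3216 + 0.1352i)
|011⟩: (0.9239 + (-0.01423 + 0.3824i))/(2√2) = (0.3216 + 0.1352i)
|100⟩: (0.9239 - (-0.01423 + 0.3824i))/(2√2) = (0.3317 - 0.1352i)
|101⟩: (0.9239 - (-0.01423 + 0.3824i))/(2√2) = (0.3317 - 0.1352i)
|110⟩: (0.9239 - (-0.01423 + 0.3824i))/(2√2) = (0.3317 - 0.1352i)
|111⟩: (0.9239 - (-0.01423 + 0.3824i))/(2√2) = (0.3317 - 0.1352i)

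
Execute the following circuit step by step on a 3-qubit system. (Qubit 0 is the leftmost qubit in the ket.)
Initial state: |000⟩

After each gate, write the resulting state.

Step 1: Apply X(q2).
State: |001⟩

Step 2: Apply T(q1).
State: |001⟩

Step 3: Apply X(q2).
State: |000⟩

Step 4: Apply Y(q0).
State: i|100⟩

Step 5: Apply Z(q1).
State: i|100⟩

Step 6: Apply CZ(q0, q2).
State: i|100⟩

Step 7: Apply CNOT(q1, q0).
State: i|100⟩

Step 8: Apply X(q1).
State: i|110⟩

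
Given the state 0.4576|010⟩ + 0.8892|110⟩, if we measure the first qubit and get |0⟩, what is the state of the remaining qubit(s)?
|10⟩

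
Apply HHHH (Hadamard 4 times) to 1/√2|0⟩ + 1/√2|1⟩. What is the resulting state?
1/√2|0⟩ + 1/√2|1⟩

H² = I, so an even number of Hadamards cancels: H^4 = I and the state is unchanged.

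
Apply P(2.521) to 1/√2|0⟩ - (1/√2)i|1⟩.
1/√2|0⟩ + (0.4112 + 0.5753i)|1⟩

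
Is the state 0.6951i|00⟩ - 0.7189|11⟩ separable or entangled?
Entangled

Writing the state as a|00⟩ + b|01⟩ + c|10⟩ + d|11⟩, it is a product state iff ad − bc = 0.
Here (a, b, c, d) = (0.6951i, 0, 0, -0.7189): ad − bc = (0.6951i)(-0.7189) − (0)(0) = -0.4997i ≠ 0, so the state is entangled.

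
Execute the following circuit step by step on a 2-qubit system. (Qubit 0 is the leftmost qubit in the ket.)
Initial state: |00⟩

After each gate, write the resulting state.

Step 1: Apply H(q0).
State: 1/√2|00⟩ + 1/√2|10⟩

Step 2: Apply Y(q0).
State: -(1/√2)i|00⟩ + (1/√2)i|10⟩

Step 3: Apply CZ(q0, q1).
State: -(1/√2)i|00⟩ + (1/√2)i|10⟩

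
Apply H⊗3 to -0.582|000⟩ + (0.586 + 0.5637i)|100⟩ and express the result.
(0.001414 + 0.1993i)|000⟩ + (0.001414 + 0.1993i)|001⟩ + (0.001414 + 0.1993i)|010⟩ + (0.001414 + 0.1993i)|011⟩ + (-0.413 - 0.1993i)|100⟩ + (-0.413 - 0.1993i)|101⟩ + (-0.413 - 0.1993i)|110⟩ + (-0.413 - 0.1993i)|111⟩

H⊗3 gives amp(|y⟩) = (1/2√2) Σ_x (−1)^(x·y) amp(|x⟩), where x·y is the number of positions in which both x and y have a 1.
|000⟩: (-0.582 + (0.586 + 0.5637i))/(2√2) = (0.001414 + 0.1993i)
|001⟩: (-0.582 + (0.586 + 0.5637i))/(2√2) = (0.001414 + 0.1993i)
|010⟩: (-0.582 + (0.586 + 0.5637i))/(2√2) = (0.001414 + 0.1993i)
|011⟩: (-0.582 + (0.586 + 0.5637i))/(2√2) = (0.001414 + 0.1993i)
|100⟩: (-0.582 - (0.586 + 0.5637i))/(2√2) = (-0.413 - 0.1993i)
|101⟩: (-0.582 - (0.586 + 0.5637i))/(2√2) = (-0.413 - 0.1993i)
|110⟩: (-0.582 - (0.586 + 0.5637i))/(2√2) = (-0.413 - 0.1993i)
|111⟩: (-0.582 - (0.586 + 0.5637i))/(2√2) = (-0.413 - 0.1993i)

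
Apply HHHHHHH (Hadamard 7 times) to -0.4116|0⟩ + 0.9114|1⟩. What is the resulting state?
0.3534|0⟩ - 0.9355|1⟩

H² = I, so H^7 = H: a single Hadamard. With (a, b) = (-0.4116, 0.9114), H gives ((a + b)/√2, (a − b)/√2) = (0.3534, -0.9355).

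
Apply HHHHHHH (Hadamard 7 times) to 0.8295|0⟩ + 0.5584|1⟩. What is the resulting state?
0.9814|0⟩ + 0.1917|1⟩

H² = I, so H^7 = H: a single Hadamard. With (a, b) = (0.8295, 0.5584), H gives ((a + b)/√2, (a − b)/√2) = (0.9814, 0.1917).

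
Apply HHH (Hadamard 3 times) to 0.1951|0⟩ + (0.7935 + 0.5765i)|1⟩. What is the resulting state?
(0.699 + 0.4076i)|0⟩ + (-0.4231 - 0.4076i)|1⟩

H² = I, so H^3 = H: a single Hadamard. With (a, b) = (0.1951, (0.7935 + 0.5765i)), H gives ((a + b)/√2, (a − b)/√2) = ((0.699 + 0.4076i), (-0.4231 - 0.4076i)).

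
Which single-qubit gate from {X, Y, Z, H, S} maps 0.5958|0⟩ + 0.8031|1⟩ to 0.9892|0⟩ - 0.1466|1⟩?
H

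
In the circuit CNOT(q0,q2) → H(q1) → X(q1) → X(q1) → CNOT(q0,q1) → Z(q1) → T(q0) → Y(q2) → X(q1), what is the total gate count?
9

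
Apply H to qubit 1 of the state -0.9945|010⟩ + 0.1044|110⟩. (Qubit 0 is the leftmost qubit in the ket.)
-0.7032|000⟩ + 0.7032|010⟩ + 0.07382|100⟩ - 0.07382|110⟩

H on qubit 1 mixes each pair of kets that differ only in qubit 1: amplitudes (a, b) of (|…0…⟩, |…1…⟩) become ((a + b)/√2, (a − b)/√2). Kets absent from the input have amplitude 0.
(|000⟩, |010⟩): (a, b) = (0, -0.9945) → (-0.7032, 0.7032)
(|100⟩, |110⟩): (a, b) = (0, 0.1044) → (0.07382, -0.07382)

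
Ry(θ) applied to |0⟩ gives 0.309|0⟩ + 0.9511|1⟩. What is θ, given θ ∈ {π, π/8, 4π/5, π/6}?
4π/5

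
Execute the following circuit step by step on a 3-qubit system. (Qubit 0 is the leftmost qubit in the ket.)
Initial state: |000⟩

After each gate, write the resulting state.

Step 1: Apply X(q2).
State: |001⟩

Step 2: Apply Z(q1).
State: |001⟩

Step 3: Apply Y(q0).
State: i|101⟩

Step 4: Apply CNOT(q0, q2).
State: i|100⟩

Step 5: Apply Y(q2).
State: -|101⟩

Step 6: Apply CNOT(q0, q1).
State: -|111⟩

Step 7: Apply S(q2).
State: -i|111⟩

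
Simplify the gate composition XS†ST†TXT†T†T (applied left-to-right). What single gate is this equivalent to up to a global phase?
T†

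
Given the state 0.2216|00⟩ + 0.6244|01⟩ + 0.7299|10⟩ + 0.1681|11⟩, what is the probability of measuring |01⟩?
0.3899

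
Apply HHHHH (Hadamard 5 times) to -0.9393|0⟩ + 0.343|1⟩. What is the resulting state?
-0.4216|0⟩ - 0.9067|1⟩

H² = I, so H^5 = H: a single Hadamard. With (a, b) = (-0.9393, 0.343), H gives ((a + b)/√2, (a − b)/√2) = (-0.4216, -0.9067).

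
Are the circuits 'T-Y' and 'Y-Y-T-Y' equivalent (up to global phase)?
Yes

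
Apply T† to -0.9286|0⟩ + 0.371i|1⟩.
-0.9286|0⟩ + (0.2623 + 0.2623i)|1⟩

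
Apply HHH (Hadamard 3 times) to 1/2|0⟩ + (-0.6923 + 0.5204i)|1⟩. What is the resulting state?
(-0.136 + 0.368i)|0⟩ + (0.8431 - 0.368i)|1⟩

H² = I, so H^3 = H: a single Hadamard. With (a, b) = (1/2, (-0.6923 + 0.5204i)), H gives ((a + b)/√2, (a − b)/√2) = ((-0.136 + 0.368i), (0.8431 - 0.368i)).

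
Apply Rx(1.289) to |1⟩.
-0.6008i|0⟩ + 0.7994|1⟩

Rx(1.289) = [[cos(θ/2), −i·sin(θ/2)], [−i·sin(θ/2), cos(θ/2)]]; θ = 1.289, cos(θ/2) ≈ 0.7994, sin(θ/2) ≈ 0.600799.
With a = amp(|0⟩) = 0 and b = amp(|1⟩) = 1:
new amp(|0⟩) = (0.7994)·a + (-0.600799i)·b = -0.6008i
new amp(|1⟩) = (-0.600799i)·a + (0.7994)·b = 0.7994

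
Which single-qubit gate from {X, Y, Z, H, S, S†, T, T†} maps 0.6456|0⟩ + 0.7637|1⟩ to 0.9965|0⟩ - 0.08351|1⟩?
H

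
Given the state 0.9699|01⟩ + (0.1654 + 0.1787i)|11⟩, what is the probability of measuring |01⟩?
0.9407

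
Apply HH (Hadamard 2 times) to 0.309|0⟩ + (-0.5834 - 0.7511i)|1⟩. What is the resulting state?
0.309|0⟩ + (-0.5834 - 0.7511i)|1⟩

H² = I, so an even number of Hadamards cancels: H^2 = I and the state is unchanged.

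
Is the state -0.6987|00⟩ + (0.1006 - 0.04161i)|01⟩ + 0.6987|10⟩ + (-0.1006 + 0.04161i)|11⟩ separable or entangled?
Separable

Writing the state as a|00⟩ + b|01⟩ + c|10⟩ + d|11⟩, it is a product state iff ad − bc = 0.
Here (a, b, c, d) = (-0.6987, (0.1006 - 0.04161i), 0.6987, (-0.1006 + 0.04161i)): ad − bc = (-0.6987)(-0.1006 + 0.04161i) − (0.1006 - 0.04161i)(0.6987) = 0, so the state is separable.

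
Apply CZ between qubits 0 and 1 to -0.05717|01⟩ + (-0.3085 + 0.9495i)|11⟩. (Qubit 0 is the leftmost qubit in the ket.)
-0.05717|01⟩ + (0.3085 - 0.9495i)|11⟩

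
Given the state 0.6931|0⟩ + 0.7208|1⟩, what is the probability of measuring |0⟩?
0.4804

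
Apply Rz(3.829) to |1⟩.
(-0.337 + 0.9415i)|1⟩

Rz(3.829) = [[e^(−iθ/2), 0], [0, e^(iθ/2)]] with e^(±iθ/2) = cos(θ/2) ± i·sin(θ/2); θ = 3.829, cos(θ/2) ≈ -0.336976, sin(θ/2) ≈ 0.941513.
With a = amp(|0⟩) = 0 and b = amp(|1⟩) = 1:
new amp(|0⟩) = (-0.336976 - 0.941513i)·a = 0
new amp(|1⟩) = (-0.336976 + 0.941513i)·b = (-0.337 + 0.9415i)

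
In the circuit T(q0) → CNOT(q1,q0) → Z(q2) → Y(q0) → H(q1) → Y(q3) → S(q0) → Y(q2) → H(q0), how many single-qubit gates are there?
8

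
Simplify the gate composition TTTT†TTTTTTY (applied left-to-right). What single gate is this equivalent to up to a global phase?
Y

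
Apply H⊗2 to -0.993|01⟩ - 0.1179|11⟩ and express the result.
-0.5555|00⟩ + 0.5555|01⟩ - 0.4376|10⟩ + 0.4376|11⟩

H⊗2 gives amp(|y⟩) = (1/2) Σ_x (−1)^(x·y) amp(|x⟩), where x·y is the number of positions in which both x and y have a 1.
|00⟩: (-0.993 - 0.1179)/2 = -0.5555
|01⟩: (0.993 + 0.1179)/2 = 0.5555
|10⟩: (-0.993 + 0.1179)/2 = -0.4376
|11⟩: (0.993 - 0.1179)/2 = 0.4376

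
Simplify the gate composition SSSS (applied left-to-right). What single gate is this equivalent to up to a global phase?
I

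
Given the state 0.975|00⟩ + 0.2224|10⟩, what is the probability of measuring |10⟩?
0.04946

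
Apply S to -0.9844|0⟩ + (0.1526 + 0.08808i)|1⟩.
-0.9844|0⟩ + (-0.08808 + 0.1526i)|1⟩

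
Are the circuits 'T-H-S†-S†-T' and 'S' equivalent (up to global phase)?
No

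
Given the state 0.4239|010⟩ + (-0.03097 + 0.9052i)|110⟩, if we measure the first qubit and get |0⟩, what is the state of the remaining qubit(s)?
|10⟩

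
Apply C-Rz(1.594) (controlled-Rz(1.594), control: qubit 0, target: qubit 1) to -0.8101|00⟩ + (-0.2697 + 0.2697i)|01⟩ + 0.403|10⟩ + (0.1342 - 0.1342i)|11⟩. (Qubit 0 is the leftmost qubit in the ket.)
-0.8101|00⟩ + (-0.2697 + 0.2697i)|01⟩ + (0.2816 - 0.2883i)|10⟩ + (0.1898 + 0.002202i)|11⟩

C-Rz(1.594) leaves the control-|0⟩ kets |00⟩, |01⟩ unchanged and applies Rz(1.594) to qubit 1 on the control-|1⟩ pair (|10⟩, |11⟩).
Rz(1.594) = [[e^(−iθ/2), 0], [0, e^(iθ/2)]] with e^(±iθ/2) = cos(θ/2) ± i·sin(θ/2); θ = 1.594, cos(θ/2) ≈ 0.698856, sin(θ/2) ≈ 0.715263.
With a = amp(|10⟩) = 0.403 and b = amp(|11⟩) = (0.1342 - 0.1342i):
new amp(|10⟩) = (0.698856 - 0.715263i)·a = (0.2816 - 0.2883i)
new amp(|11⟩) = (0.698856 + 0.715263i)·b = (0.1898 + 0.002202i)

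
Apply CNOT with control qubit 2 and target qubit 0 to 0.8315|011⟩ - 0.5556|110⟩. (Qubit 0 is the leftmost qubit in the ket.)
-0.5556|110⟩ + 0.8315|111⟩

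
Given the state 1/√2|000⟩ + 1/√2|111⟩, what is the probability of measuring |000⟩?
1/2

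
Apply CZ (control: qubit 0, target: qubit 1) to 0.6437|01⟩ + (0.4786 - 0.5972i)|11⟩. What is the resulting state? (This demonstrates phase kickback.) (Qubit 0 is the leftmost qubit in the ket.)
0.6437|01⟩ + (-0.4786 + 0.5972i)|11⟩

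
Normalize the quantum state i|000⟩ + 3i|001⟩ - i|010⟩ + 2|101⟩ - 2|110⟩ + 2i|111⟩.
0.2085i|000⟩ + 0.6255i|001⟩ - 0.2085i|010⟩ + 0.417|101⟩ - 0.417|110⟩ + 0.417i|111⟩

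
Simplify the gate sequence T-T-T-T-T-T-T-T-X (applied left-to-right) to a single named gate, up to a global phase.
X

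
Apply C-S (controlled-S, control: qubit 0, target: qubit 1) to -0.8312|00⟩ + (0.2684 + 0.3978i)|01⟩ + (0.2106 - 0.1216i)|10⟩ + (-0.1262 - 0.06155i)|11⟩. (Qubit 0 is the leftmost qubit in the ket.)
-0.8312|00⟩ + (0.2684 + 0.3978i)|01⟩ + (0.2106 - 0.1216i)|10⟩ + (0.06155 - 0.1262i)|11⟩

C-S leaves the control-|0⟩ kets |00⟩, |01⟩ unchanged and applies S to qubit 1 on the control-|1⟩ pair (|10⟩, |11⟩).
S = [[1, 0], [0, i]].
With a = amp(|10⟩) = (0.2106 - 0.1216i) and b = amp(|11⟩) = (-0.1262 - 0.06155i):
new amp(|10⟩) = (1)·a = (0.2106 - 0.1216i)
new amp(|11⟩) = (i)·b = (0.06155 - 0.1262i)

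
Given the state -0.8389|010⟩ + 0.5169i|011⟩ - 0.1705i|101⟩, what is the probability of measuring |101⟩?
0.02907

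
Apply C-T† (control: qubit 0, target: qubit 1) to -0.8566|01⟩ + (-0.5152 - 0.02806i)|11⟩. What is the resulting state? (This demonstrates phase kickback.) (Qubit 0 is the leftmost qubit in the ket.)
-0.8566|01⟩ + (-0.3841 + 0.3445i)|11⟩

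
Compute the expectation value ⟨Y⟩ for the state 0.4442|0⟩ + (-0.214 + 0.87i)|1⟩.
0.7729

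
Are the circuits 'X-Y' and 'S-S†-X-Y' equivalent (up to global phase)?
Yes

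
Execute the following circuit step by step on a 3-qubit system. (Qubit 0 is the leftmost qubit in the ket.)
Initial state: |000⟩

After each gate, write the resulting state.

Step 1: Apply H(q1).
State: 1/√2|000⟩ + 1/√2|010⟩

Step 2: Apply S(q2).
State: 1/√2|000⟩ + 1/√2|010⟩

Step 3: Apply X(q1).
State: 1/√2|000⟩ + 1/√2|010⟩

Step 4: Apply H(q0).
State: 1/2|000⟩ + 1/2|010⟩ + 1/2|100⟩ + 1/2|110⟩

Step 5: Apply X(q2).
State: 1/2|001⟩ + 1/2|011⟩ + 1/2|101⟩ + 1/2|111⟩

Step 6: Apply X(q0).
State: 1/2|001⟩ + 1/2|011⟩ + 1/2|101⟩ + 1/2|111⟩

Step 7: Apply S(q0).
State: 1/2|001⟩ + 1/2|011⟩ + (1/2)i|101⟩ + (1/2)i|111⟩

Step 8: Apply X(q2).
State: 1/2|000⟩ + 1/2|010⟩ + (1/2)i|100⟩ + (1/2)i|110⟩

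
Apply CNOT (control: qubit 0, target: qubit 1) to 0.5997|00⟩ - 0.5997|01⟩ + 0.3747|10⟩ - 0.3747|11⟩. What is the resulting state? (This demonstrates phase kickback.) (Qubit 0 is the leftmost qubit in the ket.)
0.5997|00⟩ - 0.5997|01⟩ - 0.3747|10⟩ + 0.3747|11⟩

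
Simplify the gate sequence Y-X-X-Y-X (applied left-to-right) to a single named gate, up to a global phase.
X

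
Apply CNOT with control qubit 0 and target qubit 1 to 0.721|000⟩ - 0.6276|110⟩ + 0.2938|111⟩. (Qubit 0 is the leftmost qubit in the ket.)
0.721|000⟩ - 0.6276|100⟩ + 0.2938|101⟩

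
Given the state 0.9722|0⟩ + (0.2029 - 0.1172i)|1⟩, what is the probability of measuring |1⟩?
0.0549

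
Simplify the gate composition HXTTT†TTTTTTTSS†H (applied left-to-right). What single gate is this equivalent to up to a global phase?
Z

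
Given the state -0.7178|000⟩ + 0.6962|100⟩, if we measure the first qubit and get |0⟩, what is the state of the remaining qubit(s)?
-|00⟩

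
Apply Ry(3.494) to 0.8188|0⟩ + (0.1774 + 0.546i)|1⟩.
(-0.3182 - 0.5375i)|0⟩ + (0.775 - 0.09571i)|1⟩

Ry(3.494) = [[cos(θ/2), −sin(θ/2)], [sin(θ/2), cos(θ/2)]]; θ = 3.494, cos(θ/2) ≈ -0.175293, sin(θ/2) ≈ 0.984516.
With a = amp(|0⟩) = 0.8188 and b = amp(|1⟩) = (0.1774 + 0.546i):
new amp(|0⟩) = (-0.175293)·a + (-0.984516)·b = (-0.3182 - 0.5375i)
new amp(|1⟩) = (0.984516)·a + (-0.175293)·b = (0.775 - 0.09571i)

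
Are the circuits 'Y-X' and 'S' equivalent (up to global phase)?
No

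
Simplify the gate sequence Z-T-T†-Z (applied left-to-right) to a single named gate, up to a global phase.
I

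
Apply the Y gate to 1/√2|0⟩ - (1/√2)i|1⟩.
-1/√2|0⟩ + (1/√2)i|1⟩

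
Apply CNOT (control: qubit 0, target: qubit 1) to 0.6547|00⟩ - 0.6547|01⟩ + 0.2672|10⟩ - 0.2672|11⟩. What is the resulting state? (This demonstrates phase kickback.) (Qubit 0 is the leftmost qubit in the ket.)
0.6547|00⟩ - 0.6547|01⟩ - 0.2672|10⟩ + 0.2672|11⟩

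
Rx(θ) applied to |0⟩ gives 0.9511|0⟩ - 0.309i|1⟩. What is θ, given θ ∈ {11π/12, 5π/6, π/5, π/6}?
π/5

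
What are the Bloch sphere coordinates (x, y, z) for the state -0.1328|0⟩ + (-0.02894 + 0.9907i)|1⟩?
(0.007686, -0.2631, -0.9647)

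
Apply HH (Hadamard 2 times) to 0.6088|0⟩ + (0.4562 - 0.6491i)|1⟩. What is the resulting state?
0.6088|0⟩ + (0.4562 - 0.6491i)|1⟩

H² = I, so an even number of Hadamards cancels: H^2 = I and the state is unchanged.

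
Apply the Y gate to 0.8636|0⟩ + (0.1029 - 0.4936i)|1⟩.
(-0.4936 - 0.1029i)|0⟩ + 0.8636i|1⟩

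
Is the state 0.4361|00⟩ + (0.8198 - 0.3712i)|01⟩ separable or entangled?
Separable

Writing the state as a|00⟩ + b|01⟩ + c|10⟩ + d|11⟩, it is a product state iff ad − bc = 0.
Here (a, b, c, d) = (0.4361, (0.8198 - 0.3712i), 0, 0): ad − bc = (0.4361)(0) − (0.8198 - 0.3712i)(0) = 0, so the state is separable.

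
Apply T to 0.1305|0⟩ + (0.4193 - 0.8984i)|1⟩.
0.1305|0⟩ + (0.9318 - 0.3388i)|1⟩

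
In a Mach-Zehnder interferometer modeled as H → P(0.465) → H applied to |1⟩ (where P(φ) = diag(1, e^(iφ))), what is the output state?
(0.05309 - 0.2242i)|0⟩ + (0.9469 + 0.2242i)|1⟩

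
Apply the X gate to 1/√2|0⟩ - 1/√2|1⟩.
-1/√2|0⟩ + 1/√2|1⟩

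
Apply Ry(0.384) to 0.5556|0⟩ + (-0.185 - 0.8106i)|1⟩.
(0.5807 + 0.1547i)|0⟩ + (-0.07558 - 0.7957i)|1⟩

Ry(0.384) = [[cos(θ/2), −sin(θ/2)], [sin(θ/2), cos(θ/2)]]; θ = 0.384, cos(θ/2) ≈ 0.981625, sin(θ/2) ≈ 0.190823.
With a = amp(|0⟩) = 0.5556 and b = amp(|1⟩) = (-0.185 - 0.8106i):
new amp(|0⟩) = (0.981625)·a + (-0.190823)·b = (0.5807 + 0.1547i)
new amp(|1⟩) = (0.190823)·a + (0.981625)·b = (-0.07558 - 0.7957i)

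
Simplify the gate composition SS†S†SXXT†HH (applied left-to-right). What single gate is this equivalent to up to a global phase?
T†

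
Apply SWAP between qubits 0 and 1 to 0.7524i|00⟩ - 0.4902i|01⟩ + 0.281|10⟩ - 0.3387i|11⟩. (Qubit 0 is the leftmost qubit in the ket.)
0.7524i|00⟩ + 0.281|01⟩ - 0.4902i|10⟩ - 0.3387i|11⟩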